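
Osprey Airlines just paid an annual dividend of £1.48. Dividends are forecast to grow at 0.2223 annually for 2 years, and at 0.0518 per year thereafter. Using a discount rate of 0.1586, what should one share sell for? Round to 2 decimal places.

Two-stage DDM. Project D₁…D_2 at 0.2223, terminal growth 0.0518, discount at r = 0.1586.
D_1 = 1.8090
D_2 = 2.2111
Terminal value at t=2: TV = D_3/(r−g) = 2.3257/(0.1586−0.0518) = 21.7761
P₀ = 1.8090/(1+0.1586)^1 + 2.2111/(1+0.1586)^2 + 21.7761/(1+0.1586)^2 = 19.4309

£19.43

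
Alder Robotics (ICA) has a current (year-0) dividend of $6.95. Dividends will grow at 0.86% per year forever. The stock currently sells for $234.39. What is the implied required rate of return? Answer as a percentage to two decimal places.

3.85%

Rearranging the constant-growth DDM: r = D₁/P₀ + g.
D₁ = 6.95 × (1 + 0.0086) = 7.0098.
r = 7.0098 / 234.39 + 0.0086 = 0.02991 + 0.0086 = 0.03851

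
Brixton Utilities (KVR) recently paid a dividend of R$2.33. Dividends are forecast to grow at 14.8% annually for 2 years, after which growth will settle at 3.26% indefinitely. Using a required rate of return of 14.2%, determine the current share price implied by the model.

Two-stage DDM. Project D₁…D_2 at 0.148, terminal growth 0.0326, discount at r = 0.142.
D_1 = 2.6748
D_2 = 3.0707
Terminal value at t=2: TV = D_3/(r−g) = 3.1708/(0.142−0.0326) = 28.9837
P₀ = 2.6748/(1+0.142)^1 + 3.0707/(1+0.142)^2 + 28.9837/(1+0.142)^2 = 26.9208

R$26.92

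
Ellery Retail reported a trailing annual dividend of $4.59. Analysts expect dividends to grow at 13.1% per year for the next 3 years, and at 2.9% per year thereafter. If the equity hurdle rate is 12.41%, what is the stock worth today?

$64.52

Two-stage DDM. Project D₁…D_3 at 0.131, terminal growth 0.029, discount at r = 0.1241.
D_1 = 5.1913
D_2 = 5.8713
D_3 = 6.6405
Terminal value at t=3: TV = D_4/(r−g) = 6.8331/(0.1241−0.029) = 71.8514
P₀ = 5.1913/(1+0.1241)^1 + 5.8713/(1+0.1241)^2 + 6.6405/(1+0.1241)^3 + 71.8514/(1+0.1241)^3 = 64.5246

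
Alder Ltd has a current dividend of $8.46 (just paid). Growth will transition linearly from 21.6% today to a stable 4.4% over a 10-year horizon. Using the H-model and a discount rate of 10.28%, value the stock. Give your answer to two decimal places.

$273.94

H-model: P₀ = D₀[(1+g_L) + H(g_S−g_L)]/(r−g_L), with H = 10/2 = 5.
P₀ = 8.46 × [(1+0.044) + 5×(0.216−0.044)] / (0.1028−0.044)
   = 8.46 × 1.9040 / 0.0588 = 273.9429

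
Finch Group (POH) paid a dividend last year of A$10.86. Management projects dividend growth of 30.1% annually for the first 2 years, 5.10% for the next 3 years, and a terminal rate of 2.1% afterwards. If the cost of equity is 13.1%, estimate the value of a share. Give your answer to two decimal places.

A$171.19

Three-stage DDM. Project D₁…D_5; terminal Gordon value at t=5 with g = 0.021; discount at r = 0.131.
D_1 = 14.1289
D_2 = 18.3816
D_3 = 19.3191
D_4 = 20.3044
D_5 = 21.3399
TV_5 = 21.7880/(0.131−0.021) = 198.0732
P₀ = Σ Dₜ/(1+r)ᵗ + TV_5/(1+r)^5 = 171.1882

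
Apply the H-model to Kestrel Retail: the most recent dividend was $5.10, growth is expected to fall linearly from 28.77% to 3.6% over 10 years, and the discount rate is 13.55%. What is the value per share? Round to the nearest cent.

H-model: P₀ = D₀[(1+g_L) + H(g_S−g_L)]/(r−g_L), with H = 10/2 = 5.
P₀ = 5.10 × [(1+0.036) + 5×(0.2877−0.036)] / (0.1355−0.036)
   = 5.10 × 2.2945 / 0.0995 = 117.6075

$117.61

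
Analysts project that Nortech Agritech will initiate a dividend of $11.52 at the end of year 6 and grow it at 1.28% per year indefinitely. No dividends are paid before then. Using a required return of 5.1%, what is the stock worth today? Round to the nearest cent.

$235.17

Deferred-dividend DDM. At t=5 the remaining stream is a growing perpetuity with first payment D_6 = 11.52.
V_5 = D_6/(r−g) = 11.52/(0.051−0.0128) = 301.5707
P₀ = V_5/(1+r)^5 = 301.5707/(1+0.051)^5 = 235.1665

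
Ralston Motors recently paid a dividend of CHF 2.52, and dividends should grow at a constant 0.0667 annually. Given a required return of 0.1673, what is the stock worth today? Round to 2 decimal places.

CHF 26.72

Gordon growth model: P₀ = D₁/(r − g). D₁ = 2.52 × (1 + 0.0667) = 2.6881.
P₀ = 2.6881 / (0.1673 − 0.0667) = 2.6881 / 0.1006 = 26.7205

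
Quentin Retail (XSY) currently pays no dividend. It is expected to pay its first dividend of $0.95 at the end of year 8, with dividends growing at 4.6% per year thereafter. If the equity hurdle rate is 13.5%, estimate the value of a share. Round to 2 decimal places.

Deferred-dividend DDM. At t=7 the remaining stream is a growing perpetuity with first payment D_8 = 0.95.
V_7 = D_8/(r−g) = 0.95/(0.135−0.046) = 10.6742
P₀ = V_7/(1+r)^7 = 10.6742/(1+0.135)^7 = 4.3991

$4.40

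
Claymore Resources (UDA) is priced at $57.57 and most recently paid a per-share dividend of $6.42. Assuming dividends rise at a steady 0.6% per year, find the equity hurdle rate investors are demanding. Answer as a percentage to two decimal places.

11.82%

Rearranging the constant-growth DDM: r = D₁/P₀ + g.
D₁ = 6.42 × (1 + 0.006) = 6.4585.
r = 6.4585 / 57.57 + 0.006 = 0.11219 + 0.006 = 0.11819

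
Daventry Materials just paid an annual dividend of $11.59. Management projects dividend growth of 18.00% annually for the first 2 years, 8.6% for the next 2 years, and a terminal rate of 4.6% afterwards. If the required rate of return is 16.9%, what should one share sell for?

Three-stage DDM. Project D₁…D_4; terminal Gordon value at t=4 with g = 0.046; discount at r = 0.169.
D_1 = 13.6762
D_2 = 16.1379
D_3 = 17.5258
D_4 = 19.0330
TV_4 = 19.9085/(0.169−0.046) = 161.8578
P₀ = Σ Dₜ/(1+r)ᵗ + TV_4/(1+r)^4 = 131.3420

$131.34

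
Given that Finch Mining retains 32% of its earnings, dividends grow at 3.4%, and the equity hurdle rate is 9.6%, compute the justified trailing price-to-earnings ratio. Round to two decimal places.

Payout ratio b = 1 − 0.32 = 0.68.
Justified trailing P/E = b(1+g)/(r−g) = 0.68×(1+0.034)/(0.096−0.034) = 11.3406

11.34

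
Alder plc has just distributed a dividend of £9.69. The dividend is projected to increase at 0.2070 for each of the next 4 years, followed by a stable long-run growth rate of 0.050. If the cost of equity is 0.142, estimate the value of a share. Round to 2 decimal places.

Two-stage DDM. Project D₁…D_4 at 0.207, terminal growth 0.05, discount at r = 0.142.
D_1 = 11.6958
D_2 = 14.1169
D_3 = 17.0391
D_4 = 20.5661
Terminal value at t=4: TV = D_5/(r−g) = 21.5945/(0.142−0.05) = 234.7223
P₀ = 11.6958/(1+0.142)^1 + 14.1169/(1+0.142)^2 + 17.0391/(1+0.142)^3 + 20.5661/(1+0.142)^4 + 234.7223/(1+0.142)^4 = 182.6017

£182.60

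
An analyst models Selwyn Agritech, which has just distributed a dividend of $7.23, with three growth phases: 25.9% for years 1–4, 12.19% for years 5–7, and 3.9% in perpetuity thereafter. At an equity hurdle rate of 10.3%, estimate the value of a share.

$288.45

Three-stage DDM. Project D₁…D_7; terminal Gordon value at t=7 with g = 0.039; discount at r = 0.103.
D_1 = 9.1026
D_2 = 11.4601
D_3 = 14.4283
D_4 = 18.1652
D_5 = 20.3796
D_6 = 22.8639
D_7 = 25.6510
TV_7 = 26.6513/(0.103−0.039) = 416.4273
P₀ = Σ Dₜ/(1+r)ᵗ + TV_7/(1+r)^7 = 288.4488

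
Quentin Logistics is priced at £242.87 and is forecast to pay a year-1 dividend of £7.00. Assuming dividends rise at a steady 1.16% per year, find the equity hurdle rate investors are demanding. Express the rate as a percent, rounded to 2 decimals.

Rearranging the constant-growth DDM: r = D₁/P₀ + g.
r = 7.0000 / 242.87 + 0.0116 = 0.02882 + 0.0116 = 0.04042

4.04%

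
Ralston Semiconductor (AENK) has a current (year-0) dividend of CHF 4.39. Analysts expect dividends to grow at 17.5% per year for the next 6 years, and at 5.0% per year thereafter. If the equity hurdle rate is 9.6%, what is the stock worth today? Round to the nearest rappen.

Two-stage DDM. Project D₁…D_6 at 0.175, terminal growth 0.05, discount at r = 0.096.
D_1 = 5.1582
D_2 = 6.0609
D_3 = 7.1216
D_4 = 8.3679
D_5 = 9.8323
D_6 = 11.5529
Terminal value at t=6: TV = D_7/(r−g) = 12.1306/(0.096−0.05) = 263.7079
P₀ = 5.1582/(1+0.096)^1 + 6.0609/(1+0.096)^2 + 7.1216/(1+0.096)^3 + 8.3679/(1+0.096)^4 + 9.8323/(1+0.096)^5 + 11.5529/(1+0.096)^6 + 263.7079/(1+0.096)^6 = 185.9892

CHF 185.99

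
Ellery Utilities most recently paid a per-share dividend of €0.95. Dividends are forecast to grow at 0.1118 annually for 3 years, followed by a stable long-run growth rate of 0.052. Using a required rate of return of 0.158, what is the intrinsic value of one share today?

€10.97

Two-stage DDM. Project D₁…D_3 at 0.1118, terminal growth 0.052, discount at r = 0.158.
D_1 = 1.0562
D_2 = 1.1743
D_3 = 1.3056
Terminal value at t=3: TV = D_4/(r−g) = 1.3735/(0.158−0.052) = 12.9573
P₀ = 1.0562/(1+0.158)^1 + 1.1743/(1+0.158)^2 + 1.3056/(1+0.158)^3 + 12.9573/(1+0.158)^3 = 10.9728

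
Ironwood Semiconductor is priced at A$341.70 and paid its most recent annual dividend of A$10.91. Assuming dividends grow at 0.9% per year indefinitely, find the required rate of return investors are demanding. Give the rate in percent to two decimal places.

Rearranging the constant-growth DDM: r = D₁/P₀ + g.
D₁ = 10.91 × (1 + 0.009) = 11.0082.
r = 11.0082 / 341.70 + 0.009 = 0.03222 + 0.009 = 0.04122

4.12%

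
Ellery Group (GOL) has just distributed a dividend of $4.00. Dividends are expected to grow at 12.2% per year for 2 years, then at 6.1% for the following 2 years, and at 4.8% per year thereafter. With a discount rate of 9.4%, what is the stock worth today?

Three-stage DDM. Project D₁…D_4; terminal Gordon value at t=4 with g = 0.048; discount at r = 0.094.
D_1 = 4.4880
D_2 = 5.0355
D_3 = 5.3427
D_4 = 5.6686
TV_4 = 5.9407/(0.094−0.048) = 129.1457
P₀ = Σ Dₜ/(1+r)ᵗ + TV_4/(1+r)^4 = 106.5069

$106.51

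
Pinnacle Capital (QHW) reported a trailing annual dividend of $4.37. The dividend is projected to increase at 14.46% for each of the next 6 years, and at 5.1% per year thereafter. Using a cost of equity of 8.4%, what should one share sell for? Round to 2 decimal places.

$224.75

Two-stage DDM. Project D₁…D_6 at 0.1446, terminal growth 0.051, discount at r = 0.084.
D_1 = 5.0019
D_2 = 5.7252
D_3 = 6.5530
D_4 = 7.5006
D_5 = 8.5852
D_6 = 9.8266
Terminal value at t=6: TV = D_7/(r−g) = 10.3278/(0.084−0.051) = 312.9628
P₀ = 5.0019/(1+0.084)^1 + 5.7252/(1+0.084)^2 + 6.5530/(1+0.084)^3 + 7.5006/(1+0.084)^4 + 8.5852/(1+0.084)^5 + 9.8266/(1+0.084)^6 + 312.9628/(1+0.084)^6 = 224.7492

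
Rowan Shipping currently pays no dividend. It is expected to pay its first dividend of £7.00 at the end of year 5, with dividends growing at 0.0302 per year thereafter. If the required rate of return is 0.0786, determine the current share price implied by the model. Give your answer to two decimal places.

Deferred-dividend DDM. At t=4 the remaining stream is a growing perpetuity with first payment D_5 = 7.00.
V_4 = D_5/(r−g) = 7.00/(0.0786−0.0302) = 144.6281
P₀ = V_4/(1+r)^4 = 144.6281/(1+0.0786)^4 = 106.8590

£106.86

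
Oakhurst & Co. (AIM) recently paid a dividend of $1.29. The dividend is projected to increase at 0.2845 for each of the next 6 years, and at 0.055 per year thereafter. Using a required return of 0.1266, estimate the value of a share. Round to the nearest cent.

Two-stage DDM. Project D₁…D_6 at 0.2845, terminal growth 0.055, discount at r = 0.1266.
D_1 = 1.6570
D_2 = 2.1284
D_3 = 2.7340
D_4 = 3.5118
D_5 = 4.5109
D_6 = 5.7942
Terminal value at t=6: TV = D_7/(r−g) = 6.1129/(0.1266−0.055) = 85.3756
P₀ = 1.6570/(1+0.1266)^1 + 2.1284/(1+0.1266)^2 + 2.7340/(1+0.1266)^3 + 3.5118/(1+0.1266)^4 + 4.5109/(1+0.1266)^5 + 5.7942/(1+0.1266)^6 + 85.3756/(1+0.1266)^6 = 54.3147

$54.31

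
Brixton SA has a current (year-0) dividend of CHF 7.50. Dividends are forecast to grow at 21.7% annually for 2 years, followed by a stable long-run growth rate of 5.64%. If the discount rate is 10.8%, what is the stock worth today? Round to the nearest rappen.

CHF 202.53

Two-stage DDM. Project D₁…D_2 at 0.217, terminal growth 0.0564, discount at r = 0.108.
D_1 = 9.1275
D_2 = 11.1082
Terminal value at t=2: TV = D_3/(r−g) = 11.7347/(0.108−0.0564) = 227.4160
P₀ = 9.1275/(1+0.108)^1 + 11.1082/(1+0.108)^2 + 227.4160/(1+0.108)^2 = 202.5289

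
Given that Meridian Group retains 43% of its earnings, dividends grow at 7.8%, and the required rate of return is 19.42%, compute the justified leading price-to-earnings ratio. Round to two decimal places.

4.91

Payout ratio b = 1 − 0.43 = 0.57.
Justified leading P/E = b/(r−g) = 0.57/(0.1942−0.078) = 4.9053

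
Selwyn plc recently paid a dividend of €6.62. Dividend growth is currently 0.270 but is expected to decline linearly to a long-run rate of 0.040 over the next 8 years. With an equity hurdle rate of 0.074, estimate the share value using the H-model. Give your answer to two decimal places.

H-model: P₀ = D₀[(1+g_L) + H(g_S−g_L)]/(r−g_L), with H = 8/2 = 4.
P₀ = 6.62 × [(1+0.04) + 4×(0.27−0.04)] / (0.074−0.04)
   = 6.62 × 1.9600 / 0.034 = 381.6235

€381.62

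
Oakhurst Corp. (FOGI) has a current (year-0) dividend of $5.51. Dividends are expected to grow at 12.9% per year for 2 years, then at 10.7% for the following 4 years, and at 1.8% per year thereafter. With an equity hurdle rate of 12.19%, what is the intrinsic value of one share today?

$84.54

Three-stage DDM. Project D₁…D_6; terminal Gordon value at t=6 with g = 0.018; discount at r = 0.1219.
D_1 = 6.2208
D_2 = 7.0233
D_3 = 7.7748
D_4 = 8.6067
D_5 = 9.5276
D_6 = 10.5470
TV_6 = 10.7369/(0.1219−0.018) = 103.3385
P₀ = Σ Dₜ/(1+r)ᵗ + TV_6/(1+r)^6 = 84.5381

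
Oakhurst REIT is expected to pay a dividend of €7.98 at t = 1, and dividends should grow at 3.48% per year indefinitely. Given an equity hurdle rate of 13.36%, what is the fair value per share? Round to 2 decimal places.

Gordon growth model: P₀ = D₁/(r − g), with D₁ = 7.98 given directly.
P₀ = 7.9800 / (0.1336 − 0.0348) = 7.9800 / 0.0988 = 80.7692

€80.77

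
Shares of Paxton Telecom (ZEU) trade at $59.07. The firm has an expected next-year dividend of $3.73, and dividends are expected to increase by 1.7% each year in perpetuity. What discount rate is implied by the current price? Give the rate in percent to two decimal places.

Rearranging the constant-growth DDM: r = D₁/P₀ + g.
r = 3.7300 / 59.07 + 0.017 = 0.06315 + 0.017 = 0.08015

8.01%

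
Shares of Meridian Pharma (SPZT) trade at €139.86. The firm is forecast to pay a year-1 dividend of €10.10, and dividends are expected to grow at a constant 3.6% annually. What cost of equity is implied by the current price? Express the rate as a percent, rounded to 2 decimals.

10.82%

Rearranging the constant-growth DDM: r = D₁/P₀ + g.
r = 10.1000 / 139.86 + 0.036 = 0.07222 + 0.036 = 0.10822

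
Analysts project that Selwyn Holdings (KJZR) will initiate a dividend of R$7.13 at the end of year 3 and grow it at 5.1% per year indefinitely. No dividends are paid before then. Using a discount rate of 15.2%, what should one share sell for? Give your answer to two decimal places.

Deferred-dividend DDM. At t=2 the remaining stream is a growing perpetuity with first payment D_3 = 7.13.
V_2 = D_3/(r−g) = 7.13/(0.152−0.051) = 70.5941
P₀ = V_2/(1+r)^2 = 70.5941/(1+0.152)^2 = 53.1941

R$53.19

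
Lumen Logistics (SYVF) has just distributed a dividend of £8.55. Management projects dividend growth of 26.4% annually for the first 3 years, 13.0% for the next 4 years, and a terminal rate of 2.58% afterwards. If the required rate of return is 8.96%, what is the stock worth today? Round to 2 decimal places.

£341.55

Three-stage DDM. Project D₁…D_7; terminal Gordon value at t=7 with g = 0.0258; discount at r = 0.0896.
D_1 = 10.8072
D_2 = 13.6603
D_3 = 17.2666
D_4 = 19.5113
D_5 = 22.0477
D_6 = 24.9140
D_7 = 28.1528
TV_7 = 28.8791/(0.0896−0.0258) = 452.6506
P₀ = Σ Dₜ/(1+r)ᵗ + TV_7/(1+r)^7 = 341.5514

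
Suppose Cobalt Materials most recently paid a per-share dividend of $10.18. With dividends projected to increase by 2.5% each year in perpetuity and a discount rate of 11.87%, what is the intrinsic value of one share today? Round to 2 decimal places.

$111.36

Gordon growth model: P₀ = D₁/(r − g). D₁ = 10.18 × (1 + 0.025) = 10.4345.
P₀ = 10.4345 / (0.1187 − 0.025) = 10.4345 / 0.0937 = 111.3607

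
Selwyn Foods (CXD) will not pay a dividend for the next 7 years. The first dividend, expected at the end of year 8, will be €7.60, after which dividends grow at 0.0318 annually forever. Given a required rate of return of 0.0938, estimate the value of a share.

€65.44

Deferred-dividend DDM. At t=7 the remaining stream is a growing perpetuity with first payment D_8 = 7.60.
V_7 = D_8/(r−g) = 7.60/(0.0938−0.0318) = 122.5806
P₀ = V_7/(1+r)^7 = 122.5806/(1+0.0938)^7 = 65.4420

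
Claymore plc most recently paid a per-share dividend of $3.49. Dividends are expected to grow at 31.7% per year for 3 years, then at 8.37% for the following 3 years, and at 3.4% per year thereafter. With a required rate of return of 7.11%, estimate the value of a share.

$223.25

Three-stage DDM. Project D₁…D_6; terminal Gordon value at t=6 with g = 0.034; discount at r = 0.0711.
D_1 = 4.5963
D_2 = 6.0534
D_3 = 7.9723
D_4 = 8.6396
D_5 = 9.3627
D_6 = 10.1464
TV_6 = 10.4913/(0.0711−0.034) = 282.7852
P₀ = Σ Dₜ/(1+r)ᵗ + TV_6/(1+r)^6 = 223.2536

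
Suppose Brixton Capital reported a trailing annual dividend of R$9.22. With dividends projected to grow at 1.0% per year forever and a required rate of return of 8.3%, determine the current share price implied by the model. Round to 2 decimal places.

Gordon growth model: P₀ = D₁/(r − g). D₁ = 9.22 × (1 + 0.01) = 9.3122.
P₀ = 9.3122 / (0.083 − 0.01) = 9.3122 / 0.073 = 127.5644

R$127.56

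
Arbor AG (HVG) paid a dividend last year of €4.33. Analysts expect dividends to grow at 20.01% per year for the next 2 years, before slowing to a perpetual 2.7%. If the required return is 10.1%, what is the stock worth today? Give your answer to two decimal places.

Two-stage DDM. Project D₁…D_2 at 0.2001, terminal growth 0.027, discount at r = 0.101.
D_1 = 5.1964
D_2 = 6.2362
Terminal value at t=2: TV = D_3/(r−g) = 6.4046/(0.101−0.027) = 86.5489
P₀ = 5.1964/(1+0.101)^1 + 6.2362/(1+0.101)^2 + 86.5489/(1+0.101)^2 = 81.2624

€81.26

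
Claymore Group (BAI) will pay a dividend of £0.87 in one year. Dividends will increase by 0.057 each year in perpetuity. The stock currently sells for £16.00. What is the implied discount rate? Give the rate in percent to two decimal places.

11.14%

Rearranging the constant-growth DDM: r = D₁/P₀ + g.
r = 0.8700 / 16.00 + 0.057 = 0.05437 + 0.057 = 0.11138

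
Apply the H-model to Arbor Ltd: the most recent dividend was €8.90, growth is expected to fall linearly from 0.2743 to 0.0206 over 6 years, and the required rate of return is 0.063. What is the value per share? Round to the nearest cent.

H-model: P₀ = D₀[(1+g_L) + H(g_S−g_L)]/(r−g_L), with H = 6/2 = 3.
P₀ = 8.90 × [(1+0.0206) + 3×(0.2743−0.0206)] / (0.063−0.0206)
   = 8.90 × 1.7817 / 0.0424 = 373.9889

€373.99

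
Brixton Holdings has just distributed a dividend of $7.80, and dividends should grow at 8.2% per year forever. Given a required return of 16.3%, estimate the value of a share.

$104.19

Gordon growth model: P₀ = D₁/(r − g). D₁ = 7.80 × (1 + 0.082) = 8.4396.
P₀ = 8.4396 / (0.163 − 0.082) = 8.4396 / 0.081 = 104.1926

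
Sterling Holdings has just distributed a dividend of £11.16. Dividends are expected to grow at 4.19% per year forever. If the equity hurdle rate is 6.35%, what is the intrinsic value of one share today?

Gordon growth model: P₀ = D₁/(r − g). D₁ = 11.16 × (1 + 0.0419) = 11.6276.
P₀ = 11.6276 / (0.0635 − 0.0419) = 11.6276 / 0.0216 = 538.3150

£538.32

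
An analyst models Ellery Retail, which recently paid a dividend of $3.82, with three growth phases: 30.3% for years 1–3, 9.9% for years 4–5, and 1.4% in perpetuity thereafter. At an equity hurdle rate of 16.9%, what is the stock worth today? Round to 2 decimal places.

$54.53

Three-stage DDM. Project D₁…D_5; terminal Gordon value at t=5 with g = 0.014; discount at r = 0.169.
D_1 = 4.9775
D_2 = 6.4856
D_3 = 8.4508
D_4 = 9.2874
D_5 = 10.2069
TV_5 = 10.3498/(0.169−0.014) = 66.7726
P₀ = Σ Dₜ/(1+r)ᵗ + TV_5/(1+r)^5 = 54.5286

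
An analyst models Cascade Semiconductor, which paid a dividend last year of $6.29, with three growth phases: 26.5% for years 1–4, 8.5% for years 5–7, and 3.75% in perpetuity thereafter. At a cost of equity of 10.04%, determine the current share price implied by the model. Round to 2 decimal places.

$241.82

Three-stage DDM. Project D₁…D_7; terminal Gordon value at t=7 with g = 0.0375; discount at r = 0.1004.
D_1 = 7.9569
D_2 = 10.0654
D_3 = 12.7328
D_4 = 16.1069
D_5 = 17.4760
D_6 = 18.9615
D_7 = 20.5732
TV_7 = 21.3447/(0.1004−0.0375) = 339.3434
P₀ = Σ Dₜ/(1+r)ᵗ + TV_7/(1+r)^7 = 241.8206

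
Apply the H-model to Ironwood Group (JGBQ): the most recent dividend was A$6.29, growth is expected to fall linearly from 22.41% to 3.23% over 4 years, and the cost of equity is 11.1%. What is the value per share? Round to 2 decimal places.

A$113.16

H-model: P₀ = D₀[(1+g_L) + H(g_S−g_L)]/(r−g_L), with H = 4/2 = 2.
P₀ = 6.29 × [(1+0.0323) + 2×(0.2241−0.0323)] / (0.111−0.0323)
   = 6.29 × 1.4159 / 0.0787 = 113.1641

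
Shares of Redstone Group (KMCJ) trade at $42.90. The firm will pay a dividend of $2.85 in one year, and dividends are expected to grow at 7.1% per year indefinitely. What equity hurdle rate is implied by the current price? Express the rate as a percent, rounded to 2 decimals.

Rearranging the constant-growth DDM: r = D₁/P₀ + g.
r = 2.8500 / 42.90 + 0.071 = 0.06643 + 0.071 = 0.13743

13.74%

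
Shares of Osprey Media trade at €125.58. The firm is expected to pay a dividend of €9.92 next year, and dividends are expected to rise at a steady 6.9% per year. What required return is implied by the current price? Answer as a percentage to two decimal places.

14.80%

Rearranging the constant-growth DDM: r = D₁/P₀ + g.
r = 9.9200 / 125.58 + 0.069 = 0.07899 + 0.069 = 0.14799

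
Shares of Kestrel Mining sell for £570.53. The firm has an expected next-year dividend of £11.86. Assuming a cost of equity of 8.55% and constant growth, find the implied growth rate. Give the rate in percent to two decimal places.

From P₀ = D₁/(r − g), the implied growth is g = r − D₁/P₀.
g = 0.0855 − 11.86/570.53 = 0.0855 − 0.02079 = 0.06471

6.47%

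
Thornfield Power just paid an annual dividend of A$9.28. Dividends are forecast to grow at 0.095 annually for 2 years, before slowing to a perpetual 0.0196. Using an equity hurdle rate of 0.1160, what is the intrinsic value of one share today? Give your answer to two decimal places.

Two-stage DDM. Project D₁…D_2 at 0.095, terminal growth 0.0196, discount at r = 0.116.
D_1 = 10.1616
D_2 = 11.1270
Terminal value at t=2: TV = D_3/(r−g) = 11.3450/(0.116−0.0196) = 117.6871
P₀ = 10.1616/(1+0.116)^1 + 11.1270/(1+0.116)^2 + 117.6871/(1+0.116)^2 = 112.5326

A$112.53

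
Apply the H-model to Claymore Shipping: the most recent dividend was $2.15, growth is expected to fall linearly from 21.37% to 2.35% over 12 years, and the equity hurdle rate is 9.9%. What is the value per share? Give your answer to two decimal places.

$61.64

H-model: P₀ = D₀[(1+g_L) + H(g_S−g_L)]/(r−g_L), with H = 12/2 = 6.
P₀ = 2.15 × [(1+0.0235) + 6×(0.2137−0.0235)] / (0.099−0.0235)
   = 2.15 × 2.1647 / 0.0755 = 61.6438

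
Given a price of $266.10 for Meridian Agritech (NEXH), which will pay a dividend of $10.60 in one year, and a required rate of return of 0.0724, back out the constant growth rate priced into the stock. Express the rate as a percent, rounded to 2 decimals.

3.26%

From P₀ = D₁/(r − g), the implied growth is g = r − D₁/P₀.
g = 0.0724 − 10.60/266.10 = 0.0724 − 0.03983 = 0.03257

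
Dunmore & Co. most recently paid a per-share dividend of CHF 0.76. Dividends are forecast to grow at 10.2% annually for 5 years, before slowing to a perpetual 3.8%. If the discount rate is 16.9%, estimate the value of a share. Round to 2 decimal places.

Two-stage DDM. Project D₁…D_5 at 0.102, terminal growth 0.038, discount at r = 0.169.
D_1 = 0.8375
D_2 = 0.9229
D_3 = 1.0171
D_4 = 1.1208
D_5 = 1.2352
Terminal value at t=5: TV = D_6/(r−g) = 1.2821/(0.169−0.038) = 9.7870
P₀ = 0.8375/(1+0.169)^1 + 0.9229/(1+0.169)^2 + 1.0171/(1+0.169)^3 + 1.1208/(1+0.169)^4 + 1.2352/(1+0.169)^5 + 9.7870/(1+0.169)^5 = 7.6775

CHF 7.68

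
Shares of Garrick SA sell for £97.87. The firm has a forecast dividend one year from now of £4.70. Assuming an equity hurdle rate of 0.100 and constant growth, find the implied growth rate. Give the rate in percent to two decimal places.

5.20%

From P₀ = D₁/(r − g), the implied growth is g = r − D₁/P₀.
g = 0.1 − 4.70/97.87 = 0.1 − 0.04802 = 0.05198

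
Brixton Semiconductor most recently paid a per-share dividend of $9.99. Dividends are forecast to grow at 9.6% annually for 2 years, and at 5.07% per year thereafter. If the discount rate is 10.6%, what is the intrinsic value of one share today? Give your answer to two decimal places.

Two-stage DDM. Project D₁…D_2 at 0.096, terminal growth 0.0507, discount at r = 0.106.
D_1 = 10.9490
D_2 = 12.0001
Terminal value at t=2: TV = D_3/(r−g) = 12.6086/(0.106−0.0507) = 228.0028
P₀ = 10.9490/(1+0.106)^1 + 12.0001/(1+0.106)^2 + 228.0028/(1+0.106)^2 = 206.1030

$206.10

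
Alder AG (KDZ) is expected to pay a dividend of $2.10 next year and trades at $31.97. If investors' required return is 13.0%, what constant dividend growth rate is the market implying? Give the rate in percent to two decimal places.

6.43%

From P₀ = D₁/(r − g), the implied growth is g = r − D₁/P₀.
g = 0.13 − 2.10/31.97 = 0.13 − 0.06569 = 0.06431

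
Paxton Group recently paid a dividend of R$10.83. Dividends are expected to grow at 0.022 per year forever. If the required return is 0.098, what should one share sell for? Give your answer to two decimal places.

Gordon growth model: P₀ = D₁/(r − g). D₁ = 10.83 × (1 + 0.022) = 11.0683.
P₀ = 11.0683 / (0.098 − 0.022) = 11.0683 / 0.076 = 145.6350

R$145.63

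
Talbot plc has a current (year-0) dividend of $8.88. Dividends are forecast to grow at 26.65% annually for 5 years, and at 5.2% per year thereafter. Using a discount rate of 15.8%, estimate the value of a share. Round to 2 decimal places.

$196.47

Two-stage DDM. Project D₁…D_5 at 0.2665, terminal growth 0.052, discount at r = 0.158.
D_1 = 11.2465
D_2 = 14.2437
D_3 = 18.0397
D_4 = 22.8472
D_5 = 28.9360
Terminal value at t=5: TV = D_6/(r−g) = 30.4407/(0.158−0.052) = 287.1764
P₀ = 11.2465/(1+0.158)^1 + 14.2437/(1+0.158)^2 + 18.0397/(1+0.158)^3 + 22.8472/(1+0.158)^4 + 28.9360/(1+0.158)^5 + 287.1764/(1+0.158)^5 = 196.4664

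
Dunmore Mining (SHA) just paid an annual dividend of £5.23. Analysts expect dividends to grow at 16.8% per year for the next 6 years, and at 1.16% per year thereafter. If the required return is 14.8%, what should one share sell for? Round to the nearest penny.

£76.37

Two-stage DDM. Project D₁…D_6 at 0.168, terminal growth 0.0116, discount at r = 0.148.
D_1 = 6.1086
D_2 = 7.1349
D_3 = 8.3336
D_4 = 9.7336
D_5 = 11.3688
D_6 = 13.2788
Terminal value at t=6: TV = D_7/(r−g) = 13.4328/(0.148−0.0116) = 98.4812
P₀ = 6.1086/(1+0.148)^1 + 7.1349/(1+0.148)^2 + 8.3336/(1+0.148)^3 + 9.7336/(1+0.148)^4 + 11.3688/(1+0.148)^5 + 13.2788/(1+0.148)^6 + 98.4812/(1+0.148)^6 = 76.3731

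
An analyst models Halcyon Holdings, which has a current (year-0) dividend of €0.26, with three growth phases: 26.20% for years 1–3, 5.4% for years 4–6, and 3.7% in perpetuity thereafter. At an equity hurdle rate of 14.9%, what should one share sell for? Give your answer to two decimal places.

Three-stage DDM. Project D₁…D_6; terminal Gordon value at t=6 with g = 0.037; discount at r = 0.149.
D_1 = 0.3281
D_2 = 0.4141
D_3 = 0.5226
D_4 = 0.5508
D_5 = 0.5805
D_6 = 0.6119
TV_6 = 0.6345/(0.149−0.037) = 5.6654
P₀ = Σ Dₜ/(1+r)ᵗ + TV_6/(1+r)^6 = 4.2777

€4.28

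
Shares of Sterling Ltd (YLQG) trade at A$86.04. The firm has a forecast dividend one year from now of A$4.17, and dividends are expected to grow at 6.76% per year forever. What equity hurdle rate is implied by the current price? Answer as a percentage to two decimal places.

11.61%

Rearranging the constant-growth DDM: r = D₁/P₀ + g.
r = 4.1700 / 86.04 + 0.0676 = 0.04847 + 0.0676 = 0.11607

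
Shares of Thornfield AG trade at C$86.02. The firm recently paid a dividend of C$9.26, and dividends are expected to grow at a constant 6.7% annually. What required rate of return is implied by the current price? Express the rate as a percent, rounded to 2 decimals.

18.19%

Rearranging the constant-growth DDM: r = D₁/P₀ + g.
D₁ = 9.26 × (1 + 0.067) = 9.8804.
r = 9.8804 / 86.02 + 0.067 = 0.11486 + 0.067 = 0.18186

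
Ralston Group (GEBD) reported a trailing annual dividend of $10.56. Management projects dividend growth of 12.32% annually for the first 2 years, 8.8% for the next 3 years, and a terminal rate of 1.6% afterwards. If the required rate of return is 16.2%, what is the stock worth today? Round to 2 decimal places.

Three-stage DDM. Project D₁…D_5; terminal Gordon value at t=5 with g = 0.016; discount at r = 0.162.
D_1 = 11.8610
D_2 = 13.3223
D_3 = 14.4946
D_4 = 15.7702
D_5 = 17.1579
TV_5 = 17.4325/(0.162−0.016) = 119.4004
P₀ = Σ Dₜ/(1+r)ᵗ + TV_5/(1+r)^5 = 102.4217

$102.42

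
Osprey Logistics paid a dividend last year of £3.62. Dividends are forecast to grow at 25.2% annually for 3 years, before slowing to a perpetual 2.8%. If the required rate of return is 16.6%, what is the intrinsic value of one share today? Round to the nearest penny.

Two-stage DDM. Project D₁…D_3 at 0.252, terminal growth 0.028, discount at r = 0.166.
D_1 = 4.5322
D_2 = 5.6744
D_3 = 7.1043
Terminal value at t=3: TV = D_4/(r−g) = 7.3032/(0.166−0.028) = 52.9219
P₀ = 4.5322/(1+0.166)^1 + 5.6744/(1+0.166)^2 + 7.1043/(1+0.166)^3 + 52.9219/(1+0.166)^3 = 45.9263

£45.93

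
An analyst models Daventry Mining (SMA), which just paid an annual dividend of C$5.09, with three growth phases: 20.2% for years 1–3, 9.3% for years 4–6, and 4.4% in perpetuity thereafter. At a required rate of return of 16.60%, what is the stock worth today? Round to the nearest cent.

C$70.26

Three-stage DDM. Project D₁…D_6; terminal Gordon value at t=6 with g = 0.044; discount at r = 0.166.
D_1 = 6.1182
D_2 = 7.3541
D_3 = 8.8396
D_4 = 9.6617
D_5 = 10.5602
D_6 = 11.5423
TV_6 = 12.0501/(0.166−0.044) = 98.7717
P₀ = Σ Dₜ/(1+r)ᵗ + TV_6/(1+r)^6 = 70.2568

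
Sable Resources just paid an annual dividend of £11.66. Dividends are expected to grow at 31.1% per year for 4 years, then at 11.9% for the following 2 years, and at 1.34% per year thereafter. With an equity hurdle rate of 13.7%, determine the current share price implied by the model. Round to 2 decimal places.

Three-stage DDM. Project D₁…D_6; terminal Gordon value at t=6 with g = 0.0134; discount at r = 0.137.
D_1 = 15.2863
D_2 = 20.0403
D_3 = 26.2728
D_4 = 34.4437
D_5 = 38.5425
D_6 = 43.1290
TV_6 = 43.7069/(0.137−0.0134) = 353.6160
P₀ = Σ Dₜ/(1+r)ᵗ + TV_6/(1+r)^6 = 271.3452

£271.35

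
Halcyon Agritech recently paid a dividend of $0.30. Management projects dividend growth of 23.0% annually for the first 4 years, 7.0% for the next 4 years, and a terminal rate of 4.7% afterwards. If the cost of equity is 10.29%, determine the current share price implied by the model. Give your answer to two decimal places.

Three-stage DDM. Project D₁…D_8; terminal Gordon value at t=8 with g = 0.047; discount at r = 0.1029.
D_1 = 0.3690
D_2 = 0.4539
D_3 = 0.5583
D_4 = 0.6867
D_5 = 0.7347
D_6 = 0.7862
D_7 = 0.8412
D_8 = 0.9001
TV_8 = 0.9424/(0.1029−0.047) = 16.8582
P₀ = Σ Dₜ/(1+r)ᵗ + TV_8/(1+r)^8 = 11.0104

$11.01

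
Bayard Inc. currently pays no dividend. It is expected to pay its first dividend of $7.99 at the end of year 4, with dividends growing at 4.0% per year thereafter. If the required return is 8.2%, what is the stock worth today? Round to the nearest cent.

$150.18

Deferred-dividend DDM. At t=3 the remaining stream is a growing perpetuity with first payment D_4 = 7.99.
V_3 = D_4/(r−g) = 7.99/(0.082−0.04) = 190.2381
P₀ = V_3/(1+r)^3 = 190.2381/(1+0.082)^3 = 150.1812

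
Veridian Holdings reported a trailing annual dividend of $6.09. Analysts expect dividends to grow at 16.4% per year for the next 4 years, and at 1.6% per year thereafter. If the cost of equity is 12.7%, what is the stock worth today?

$89.86

Two-stage DDM. Project D₁…D_4 at 0.164, terminal growth 0.016, discount at r = 0.127.
D_1 = 7.0888
D_2 = 8.2513
D_3 = 9.6045
D_4 = 11.1797
Terminal value at t=4: TV = D_5/(r−g) = 11.3586/(0.127−0.016) = 102.3293
P₀ = 7.0888/(1+0.127)^1 + 8.2513/(1+0.127)^2 + 9.6045/(1+0.127)^3 + 11.1797/(1+0.127)^4 + 102.3293/(1+0.127)^4 = 89.8575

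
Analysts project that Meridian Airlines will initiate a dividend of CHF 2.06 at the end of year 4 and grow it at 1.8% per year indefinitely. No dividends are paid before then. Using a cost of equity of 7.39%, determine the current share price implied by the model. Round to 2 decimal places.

CHF 29.76

Deferred-dividend DDM. At t=3 the remaining stream is a growing perpetuity with first payment D_4 = 2.06.
V_3 = D_4/(r−g) = 2.06/(0.0739−0.018) = 36.8515
P₀ = V_3/(1+r)^3 = 36.8515/(1+0.0739)^3 = 29.7553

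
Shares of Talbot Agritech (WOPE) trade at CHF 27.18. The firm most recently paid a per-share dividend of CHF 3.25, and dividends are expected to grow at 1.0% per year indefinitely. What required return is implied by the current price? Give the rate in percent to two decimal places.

13.08%

Rearranging the constant-growth DDM: r = D₁/P₀ + g.
D₁ = 3.25 × (1 + 0.01) = 3.2825.
r = 3.2825 / 27.18 + 0.01 = 0.12077 + 0.01 = 0.13077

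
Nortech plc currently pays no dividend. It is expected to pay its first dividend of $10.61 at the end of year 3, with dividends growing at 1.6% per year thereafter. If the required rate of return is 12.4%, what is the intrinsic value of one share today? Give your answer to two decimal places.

$77.76

Deferred-dividend DDM. At t=2 the remaining stream is a growing perpetuity with first payment D_3 = 10.61.
V_2 = D_3/(r−g) = 10.61/(0.124−0.016) = 98.2407
P₀ = V_2/(1+r)^2 = 98.2407/(1+0.124)^2 = 77.7605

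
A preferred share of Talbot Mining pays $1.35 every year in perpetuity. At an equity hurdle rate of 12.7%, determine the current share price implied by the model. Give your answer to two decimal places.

$10.63

Zero-growth DDM (perpetuity): P₀ = D/r = 1.35 / 0.127 = 10.6299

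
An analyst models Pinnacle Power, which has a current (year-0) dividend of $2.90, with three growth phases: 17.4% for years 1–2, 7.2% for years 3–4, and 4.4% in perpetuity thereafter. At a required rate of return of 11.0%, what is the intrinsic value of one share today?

$60.33

Three-stage DDM. Project D₁…D_4; terminal Gordon value at t=4 with g = 0.044; discount at r = 0.11.
D_1 = 3.4046
D_2 = 3.9970
D_3 = 4.2848
D_4 = 4.5933
TV_4 = 4.7954/(0.11−0.044) = 72.6575
P₀ = Σ Dₜ/(1+r)ᵗ + TV_4/(1+r)^4 = 60.3317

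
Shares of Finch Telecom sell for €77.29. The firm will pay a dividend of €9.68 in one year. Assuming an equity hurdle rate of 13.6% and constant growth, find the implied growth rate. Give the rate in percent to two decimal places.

From P₀ = D₁/(r − g), the implied growth is g = r − D₁/P₀.
g = 0.136 − 9.68/77.29 = 0.136 − 0.12524 = 0.01076

1.08%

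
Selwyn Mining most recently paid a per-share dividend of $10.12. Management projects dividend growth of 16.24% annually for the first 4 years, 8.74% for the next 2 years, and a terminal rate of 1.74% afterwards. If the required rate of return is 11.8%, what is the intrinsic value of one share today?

Three-stage DDM. Project D₁…D_6; terminal Gordon value at t=6 with g = 0.0174; discount at r = 0.118.
D_1 = 11.7635
D_2 = 13.6739
D_3 = 15.8945
D_4 = 18.4758
D_5 = 20.0906
D_6 = 21.8465
TV_6 = 22.2266/(0.118−0.0174) = 220.9405
P₀ = Σ Dₜ/(1+r)ᵗ + TV_6/(1+r)^6 = 180.4937

$180.49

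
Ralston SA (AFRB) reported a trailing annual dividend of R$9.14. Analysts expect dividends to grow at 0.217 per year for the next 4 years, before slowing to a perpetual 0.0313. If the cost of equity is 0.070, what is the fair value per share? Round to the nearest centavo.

Two-stage DDM. Project D₁…D_4 at 0.217, terminal growth 0.0313, discount at r = 0.07.
D_1 = 11.1234
D_2 = 13.5372
D_3 = 16.4747
D_4 = 20.0497
Terminal value at t=4: TV = D_5/(r−g) = 20.6773/(0.07−0.0313) = 534.2968
P₀ = 11.1234/(1+0.07)^1 + 13.5372/(1+0.07)^2 + 16.4747/(1+0.07)^3 + 20.0497/(1+0.07)^4 + 534.2968/(1+0.07)^4 = 458.5761

R$458.58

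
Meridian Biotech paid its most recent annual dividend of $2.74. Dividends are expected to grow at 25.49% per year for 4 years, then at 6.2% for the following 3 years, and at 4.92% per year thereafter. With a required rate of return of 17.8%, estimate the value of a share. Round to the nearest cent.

Three-stage DDM. Project D₁…D_7; terminal Gordon value at t=7 with g = 0.0492; discount at r = 0.178.
D_1 = 3.4384
D_2 = 4.3149
D_3 = 5.4147
D_4 = 6.7950
D_5 = 7.2162
D_6 = 7.6637
D_7 = 8.1388
TV_7 = 8.5392/(0.178−0.0492) = 66.2984
P₀ = Σ Dₜ/(1+r)ᵗ + TV_7/(1+r)^7 = 42.5652

$42.57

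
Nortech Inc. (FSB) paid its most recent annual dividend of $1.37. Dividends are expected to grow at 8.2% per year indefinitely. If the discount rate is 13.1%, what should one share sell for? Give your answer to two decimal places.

Gordon growth model: P₀ = D₁/(r − g). D₁ = 1.37 × (1 + 0.082) = 1.4823.
P₀ = 1.4823 / (0.131 − 0.082) = 1.4823 / 0.049 = 30.2518

$30.25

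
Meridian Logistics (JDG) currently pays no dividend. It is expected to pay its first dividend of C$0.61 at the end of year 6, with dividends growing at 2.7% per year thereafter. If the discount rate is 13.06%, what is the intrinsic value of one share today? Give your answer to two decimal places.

Deferred-dividend DDM. At t=5 the remaining stream is a growing perpetuity with first payment D_6 = 0.61.
V_5 = D_6/(r−g) = 0.61/(0.1306−0.027) = 5.8880
P₀ = V_5/(1+r)^5 = 5.8880/(1+0.1306)^5 = 3.1873

C$3.19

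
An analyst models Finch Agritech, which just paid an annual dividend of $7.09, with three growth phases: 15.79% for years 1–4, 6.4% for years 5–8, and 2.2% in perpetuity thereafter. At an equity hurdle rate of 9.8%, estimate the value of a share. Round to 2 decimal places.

Three-stage DDM. Project D₁…D_8; terminal Gordon value at t=8 with g = 0.022; discount at r = 0.098.
D_1 = 8.2095
D_2 = 9.5058
D_3 = 11.0068
D_4 = 12.7447
D_5 = 13.5604
D_6 = 14.4283
D_7 = 15.3517
D_8 = 16.3342
TV_8 = 16.6935/(0.098−0.022) = 219.6515
P₀ = Σ Dₜ/(1+r)ᵗ + TV_8/(1+r)^8 = 168.8577

$168.86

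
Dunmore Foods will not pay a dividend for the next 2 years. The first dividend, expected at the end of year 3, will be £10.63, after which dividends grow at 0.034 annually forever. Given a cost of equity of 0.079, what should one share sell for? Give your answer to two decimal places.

£202.90

Deferred-dividend DDM. At t=2 the remaining stream is a growing perpetuity with first payment D_3 = 10.63.
V_2 = D_3/(r−g) = 10.63/(0.079−0.034) = 236.2222
P₀ = V_2/(1+r)^2 = 236.2222/(1+0.079)^2 = 202.8980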